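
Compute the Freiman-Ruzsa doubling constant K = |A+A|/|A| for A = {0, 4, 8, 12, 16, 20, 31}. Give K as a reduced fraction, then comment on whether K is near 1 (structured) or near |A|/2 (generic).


|A| = 7.
Compute A + A by enumerating all 49 pairs.
A + A = {0, 4, 8, 12, 16, 20, 24, 28, 31, 32, 35, 36, 39, 40, 43, 47, 51, 62}, so |A + A| = 18.
K = |A + A| / |A| = 18/7 (already in lowest terms) ≈ 2.5714.
Reference: AP of size 7 gives K = 13/7 ≈ 1.8571; a fully generic set of size 7 gives K ≈ 4.0000.

|A| = 7, |A + A| = 18, K = 18/7.


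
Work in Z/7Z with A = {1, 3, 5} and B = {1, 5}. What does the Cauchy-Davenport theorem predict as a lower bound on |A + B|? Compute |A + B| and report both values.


Cauchy-Davenport: |A + B| ≥ min(p, |A| + |B| - 1) for A, B nonempty in Z/pZ.
|A| = 3, |B| = 2, p = 7.
CD lower bound = min(7, 3 + 2 - 1) = min(7, 4) = 4.
Compute A + B mod 7 directly:
a = 1: 1+1=2, 1+5=6
a = 3: 3+1=4, 3+5=1
a = 5: 5+1=6, 5+5=3
A + B = {1, 2, 3, 4, 6}, so |A + B| = 5.
Verify: 5 ≥ 4? Yes ✓.

CD lower bound = 4, actual |A + B| = 5.


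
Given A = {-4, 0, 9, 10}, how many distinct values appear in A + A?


A + A = {a + a' : a, a' ∈ A}; |A| = 4.
General bounds: 2|A| - 1 ≤ |A + A| ≤ |A|(|A|+1)/2, i.e. 7 ≤ |A + A| ≤ 10.
Lower bound 2|A|-1 is attained iff A is an arithmetic progression.
Enumerate sums a + a' for a ≤ a' (symmetric, so this suffices):
a = -4: -4+-4=-8, -4+0=-4, -4+9=5, -4+10=6
a = 0: 0+0=0, 0+9=9, 0+10=10
a = 9: 9+9=18, 9+10=19
a = 10: 10+10=20
Distinct sums: {-8, -4, 0, 5, 6, 9, 10, 18, 19, 20}
|A + A| = 10

|A + A| = 10


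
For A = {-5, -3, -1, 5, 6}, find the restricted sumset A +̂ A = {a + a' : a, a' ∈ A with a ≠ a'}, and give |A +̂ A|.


Restricted sumset: A +̂ A = {a + a' : a ∈ A, a' ∈ A, a ≠ a'}.
Equivalently, take A + A and drop any sum 2a that is achievable ONLY as a + a for a ∈ A (i.e. sums representable only with equal summands).
Enumerate pairs (a, a') with a < a' (symmetric, so each unordered pair gives one sum; this covers all a ≠ a'):
  -5 + -3 = -8
  -5 + -1 = -6
  -5 + 5 = 0
  -5 + 6 = 1
  -3 + -1 = -4
  -3 + 5 = 2
  -3 + 6 = 3
  -1 + 5 = 4
  -1 + 6 = 5
  5 + 6 = 11
Collected distinct sums: {-8, -6, -4, 0, 1, 2, 3, 4, 5, 11}
|A +̂ A| = 10
(Reference bound: |A +̂ A| ≥ 2|A| - 3 for |A| ≥ 2, with |A| = 5 giving ≥ 7.)

|A +̂ A| = 10


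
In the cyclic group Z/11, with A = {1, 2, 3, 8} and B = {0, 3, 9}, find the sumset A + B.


Work in Z/11Z: reduce every sum a + b modulo 11.
Enumerate all 12 pairs:
a = 1: 1+0=1, 1+3=4, 1+9=10
a = 2: 2+0=2, 2+3=5, 2+9=0
a = 3: 3+0=3, 3+3=6, 3+9=1
a = 8: 8+0=8, 8+3=0, 8+9=6
Distinct residues collected: {0, 1, 2, 3, 4, 5, 6, 8, 10}
|A + B| = 9 (out of 11 total residues).

A + B = {0, 1, 2, 3, 4, 5, 6, 8, 10}


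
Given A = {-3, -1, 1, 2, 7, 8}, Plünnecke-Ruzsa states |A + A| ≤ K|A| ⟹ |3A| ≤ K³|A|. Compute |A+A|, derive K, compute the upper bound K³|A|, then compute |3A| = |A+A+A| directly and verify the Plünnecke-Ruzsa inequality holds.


|A| = 6.
Step 1: Compute A + A by enumerating all 36 pairs.
A + A = {-6, -4, -2, -1, 0, 1, 2, 3, 4, 5, 6, 7, 8, 9, 10, 14, 15, 16}, so |A + A| = 18.
Step 2: Doubling constant K = |A + A|/|A| = 18/6 = 18/6 ≈ 3.0000.
Step 3: Plünnecke-Ruzsa gives |3A| ≤ K³·|A| = (3.0000)³ · 6 ≈ 162.0000.
Step 4: Compute 3A = A + A + A directly by enumerating all triples (a,b,c) ∈ A³; |3A| = 30.
Step 5: Check 30 ≤ 162.0000? Yes ✓.

K = 18/6, Plünnecke-Ruzsa bound K³|A| ≈ 162.0000, |3A| = 30, inequality holds.


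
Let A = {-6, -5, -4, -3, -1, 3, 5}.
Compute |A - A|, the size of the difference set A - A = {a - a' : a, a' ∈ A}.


A - A = {a - a' : a, a' ∈ A}; |A| = 7.
Bounds: 2|A|-1 ≤ |A - A| ≤ |A|² - |A| + 1, i.e. 13 ≤ |A - A| ≤ 43.
Note: 0 ∈ A - A always (from a - a). The set is symmetric: if d ∈ A - A then -d ∈ A - A.
Enumerate nonzero differences d = a - a' with a > a' (then include -d):
Positive differences: {1, 2, 3, 4, 5, 6, 7, 8, 9, 10, 11}
Full difference set: {0} ∪ (positive diffs) ∪ (negative diffs).
|A - A| = 1 + 2·11 = 23 (matches direct enumeration: 23).

|A - A| = 23


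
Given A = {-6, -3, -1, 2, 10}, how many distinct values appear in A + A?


A + A = {a + a' : a, a' ∈ A}; |A| = 5.
General bounds: 2|A| - 1 ≤ |A + A| ≤ |A|(|A|+1)/2, i.e. 9 ≤ |A + A| ≤ 15.
Lower bound 2|A|-1 is attained iff A is an arithmetic progression.
Enumerate sums a + a' for a ≤ a' (symmetric, so this suffices):
a = -6: -6+-6=-12, -6+-3=-9, -6+-1=-7, -6+2=-4, -6+10=4
a = -3: -3+-3=-6, -3+-1=-4, -3+2=-1, -3+10=7
a = -1: -1+-1=-2, -1+2=1, -1+10=9
a = 2: 2+2=4, 2+10=12
a = 10: 10+10=20
Distinct sums: {-12, -9, -7, -6, -4, -2, -1, 1, 4, 7, 9, 12, 20}
|A + A| = 13

|A + A| = 13


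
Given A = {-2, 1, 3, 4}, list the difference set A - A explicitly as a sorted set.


A - A = {a - a' : a, a' ∈ A}.
Compute a - a' for each ordered pair (a, a'):
a = -2: -2--2=0, -2-1=-3, -2-3=-5, -2-4=-6
a = 1: 1--2=3, 1-1=0, 1-3=-2, 1-4=-3
a = 3: 3--2=5, 3-1=2, 3-3=0, 3-4=-1
a = 4: 4--2=6, 4-1=3, 4-3=1, 4-4=0
Collecting distinct values (and noting 0 appears from a-a):
A - A = {-6, -5, -3, -2, -1, 0, 1, 2, 3, 5, 6}
|A - A| = 11

A - A = {-6, -5, -3, -2, -1, 0, 1, 2, 3, 5, 6}


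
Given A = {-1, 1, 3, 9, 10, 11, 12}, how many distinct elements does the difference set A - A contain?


A - A = {a - a' : a, a' ∈ A}; |A| = 7.
Bounds: 2|A|-1 ≤ |A - A| ≤ |A|² - |A| + 1, i.e. 13 ≤ |A - A| ≤ 43.
Note: 0 ∈ A - A always (from a - a). The set is symmetric: if d ∈ A - A then -d ∈ A - A.
Enumerate nonzero differences d = a - a' with a > a' (then include -d):
Positive differences: {1, 2, 3, 4, 6, 7, 8, 9, 10, 11, 12, 13}
Full difference set: {0} ∪ (positive diffs) ∪ (negative diffs).
|A - A| = 1 + 2·12 = 25 (matches direct enumeration: 25).

|A - A| = 25


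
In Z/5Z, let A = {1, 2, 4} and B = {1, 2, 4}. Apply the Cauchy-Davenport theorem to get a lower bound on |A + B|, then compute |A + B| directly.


Cauchy-Davenport: |A + B| ≥ min(p, |A| + |B| - 1) for A, B nonempty in Z/pZ.
|A| = 3, |B| = 3, p = 5.
CD lower bound = min(5, 3 + 3 - 1) = min(5, 5) = 5.
Compute A + B mod 5 directly:
a = 1: 1+1=2, 1+2=3, 1+4=0
a = 2: 2+1=3, 2+2=4, 2+4=1
a = 4: 4+1=0, 4+2=1, 4+4=3
A + B = {0, 1, 2, 3, 4}, so |A + B| = 5.
Verify: 5 ≥ 5? Yes ✓.

CD lower bound = 5, actual |A + B| = 5.


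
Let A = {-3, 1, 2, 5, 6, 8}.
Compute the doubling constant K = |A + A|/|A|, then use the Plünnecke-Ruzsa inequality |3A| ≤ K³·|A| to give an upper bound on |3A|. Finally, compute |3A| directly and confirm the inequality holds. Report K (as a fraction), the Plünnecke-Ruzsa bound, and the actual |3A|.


|A| = 6.
Step 1: Compute A + A by enumerating all 36 pairs.
A + A = {-6, -2, -1, 2, 3, 4, 5, 6, 7, 8, 9, 10, 11, 12, 13, 14, 16}, so |A + A| = 17.
Step 2: Doubling constant K = |A + A|/|A| = 17/6 = 17/6 ≈ 2.8333.
Step 3: Plünnecke-Ruzsa gives |3A| ≤ K³·|A| = (2.8333)³ · 6 ≈ 136.4722.
Step 4: Compute 3A = A + A + A directly by enumerating all triples (a,b,c) ∈ A³; |3A| = 28.
Step 5: Check 28 ≤ 136.4722? Yes ✓.

K = 17/6, Plünnecke-Ruzsa bound K³|A| ≈ 136.4722, |3A| = 28, inequality holds.


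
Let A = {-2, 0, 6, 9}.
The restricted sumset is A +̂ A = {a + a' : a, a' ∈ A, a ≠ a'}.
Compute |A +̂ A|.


Restricted sumset: A +̂ A = {a + a' : a ∈ A, a' ∈ A, a ≠ a'}.
Equivalently, take A + A and drop any sum 2a that is achievable ONLY as a + a for a ∈ A (i.e. sums representable only with equal summands).
Enumerate pairs (a, a') with a < a' (symmetric, so each unordered pair gives one sum; this covers all a ≠ a'):
  -2 + 0 = -2
  -2 + 6 = 4
  -2 + 9 = 7
  0 + 6 = 6
  0 + 9 = 9
  6 + 9 = 15
Collected distinct sums: {-2, 4, 6, 7, 9, 15}
|A +̂ A| = 6
(Reference bound: |A +̂ A| ≥ 2|A| - 3 for |A| ≥ 2, with |A| = 4 giving ≥ 5.)

|A +̂ A| = 6


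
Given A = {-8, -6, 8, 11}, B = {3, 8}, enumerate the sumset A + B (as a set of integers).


A + B = {a + b : a ∈ A, b ∈ B}.
Enumerate all |A|·|B| = 4·2 = 8 pairs (a, b) and collect distinct sums.
a = -8: -8+3=-5, -8+8=0
a = -6: -6+3=-3, -6+8=2
a = 8: 8+3=11, 8+8=16
a = 11: 11+3=14, 11+8=19
Collecting distinct sums: A + B = {-5, -3, 0, 2, 11, 14, 16, 19}
|A + B| = 8

A + B = {-5, -3, 0, 2, 11, 14, 16, 19}


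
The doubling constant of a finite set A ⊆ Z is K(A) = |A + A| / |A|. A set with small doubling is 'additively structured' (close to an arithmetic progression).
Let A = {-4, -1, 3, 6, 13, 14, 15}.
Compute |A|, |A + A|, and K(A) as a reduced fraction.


|A| = 7.
Compute A + A by enumerating all 49 pairs.
A + A = {-8, -5, -2, -1, 2, 5, 6, 9, 10, 11, 12, 13, 14, 16, 17, 18, 19, 20, 21, 26, 27, 28, 29, 30}, so |A + A| = 24.
K = |A + A| / |A| = 24/7 (already in lowest terms) ≈ 3.4286.
Reference: AP of size 7 gives K = 13/7 ≈ 1.8571; a fully generic set of size 7 gives K ≈ 4.0000.

|A| = 7, |A + A| = 24, K = 24/7.


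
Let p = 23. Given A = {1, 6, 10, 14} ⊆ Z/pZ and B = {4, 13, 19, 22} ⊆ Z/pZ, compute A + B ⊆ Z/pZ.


Work in Z/23Z: reduce every sum a + b modulo 23.
Enumerate all 16 pairs:
a = 1: 1+4=5, 1+13=14, 1+19=20, 1+22=0
a = 6: 6+4=10, 6+13=19, 6+19=2, 6+22=5
a = 10: 10+4=14, 10+13=0, 10+19=6, 10+22=9
a = 14: 14+4=18, 14+13=4, 14+19=10, 14+22=13
Distinct residues collected: {0, 2, 4, 5, 6, 9, 10, 13, 14, 18, 19, 20}
|A + B| = 12 (out of 23 total residues).

A + B = {0, 2, 4, 5, 6, 9, 10, 13, 14, 18, 19, 20}


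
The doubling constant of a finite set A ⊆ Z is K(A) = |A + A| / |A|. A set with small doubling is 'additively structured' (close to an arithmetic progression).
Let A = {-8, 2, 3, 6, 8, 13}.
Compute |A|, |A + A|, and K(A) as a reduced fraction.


|A| = 6.
Compute A + A by enumerating all 36 pairs.
A + A = {-16, -6, -5, -2, 0, 4, 5, 6, 8, 9, 10, 11, 12, 14, 15, 16, 19, 21, 26}, so |A + A| = 19.
K = |A + A| / |A| = 19/6 (already in lowest terms) ≈ 3.1667.
Reference: AP of size 6 gives K = 11/6 ≈ 1.8333; a fully generic set of size 6 gives K ≈ 3.5000.

|A| = 6, |A + A| = 19, K = 19/6.


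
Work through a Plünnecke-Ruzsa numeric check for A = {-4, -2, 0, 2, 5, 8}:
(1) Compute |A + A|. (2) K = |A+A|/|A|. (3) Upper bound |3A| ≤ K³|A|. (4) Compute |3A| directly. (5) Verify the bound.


|A| = 6.
Step 1: Compute A + A by enumerating all 36 pairs.
A + A = {-8, -6, -4, -2, 0, 1, 2, 3, 4, 5, 6, 7, 8, 10, 13, 16}, so |A + A| = 16.
Step 2: Doubling constant K = |A + A|/|A| = 16/6 = 16/6 ≈ 2.6667.
Step 3: Plünnecke-Ruzsa gives |3A| ≤ K³·|A| = (2.6667)³ · 6 ≈ 113.7778.
Step 4: Compute 3A = A + A + A directly by enumerating all triples (a,b,c) ∈ A³; |3A| = 28.
Step 5: Check 28 ≤ 113.7778? Yes ✓.

K = 16/6, Plünnecke-Ruzsa bound K³|A| ≈ 113.7778, |3A| = 28, inequality holds.


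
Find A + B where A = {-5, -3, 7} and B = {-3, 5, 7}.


A + B = {a + b : a ∈ A, b ∈ B}.
Enumerate all |A|·|B| = 3·3 = 9 pairs (a, b) and collect distinct sums.
a = -5: -5+-3=-8, -5+5=0, -5+7=2
a = -3: -3+-3=-6, -3+5=2, -3+7=4
a = 7: 7+-3=4, 7+5=12, 7+7=14
Collecting distinct sums: A + B = {-8, -6, 0, 2, 4, 12, 14}
|A + B| = 7

A + B = {-8, -6, 0, 2, 4, 12, 14}


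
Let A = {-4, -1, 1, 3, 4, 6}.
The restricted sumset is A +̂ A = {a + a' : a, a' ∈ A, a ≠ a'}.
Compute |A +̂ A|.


Restricted sumset: A +̂ A = {a + a' : a ∈ A, a' ∈ A, a ≠ a'}.
Equivalently, take A + A and drop any sum 2a that is achievable ONLY as a + a for a ∈ A (i.e. sums representable only with equal summands).
Enumerate pairs (a, a') with a < a' (symmetric, so each unordered pair gives one sum; this covers all a ≠ a'):
  -4 + -1 = -5
  -4 + 1 = -3
  -4 + 3 = -1
  -4 + 4 = 0
  -4 + 6 = 2
  -1 + 1 = 0
  -1 + 3 = 2
  -1 + 4 = 3
  -1 + 6 = 5
  1 + 3 = 4
  1 + 4 = 5
  1 + 6 = 7
  3 + 4 = 7
  3 + 6 = 9
  4 + 6 = 10
Collected distinct sums: {-5, -3, -1, 0, 2, 3, 4, 5, 7, 9, 10}
|A +̂ A| = 11
(Reference bound: |A +̂ A| ≥ 2|A| - 3 for |A| ≥ 2, with |A| = 6 giving ≥ 9.)

|A +̂ A| = 11


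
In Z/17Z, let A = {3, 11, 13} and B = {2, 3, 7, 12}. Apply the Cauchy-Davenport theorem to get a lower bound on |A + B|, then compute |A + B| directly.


Cauchy-Davenport: |A + B| ≥ min(p, |A| + |B| - 1) for A, B nonempty in Z/pZ.
|A| = 3, |B| = 4, p = 17.
CD lower bound = min(17, 3 + 4 - 1) = min(17, 6) = 6.
Compute A + B mod 17 directly:
a = 3: 3+2=5, 3+3=6, 3+7=10, 3+12=15
a = 11: 11+2=13, 11+3=14, 11+7=1, 11+12=6
a = 13: 13+2=15, 13+3=16, 13+7=3, 13+12=8
A + B = {1, 3, 5, 6, 8, 10, 13, 14, 15, 16}, so |A + B| = 10.
Verify: 10 ≥ 6? Yes ✓.

CD lower bound = 6, actual |A + B| = 10.


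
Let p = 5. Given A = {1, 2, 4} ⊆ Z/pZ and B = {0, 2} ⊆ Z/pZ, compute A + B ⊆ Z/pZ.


Work in Z/5Z: reduce every sum a + b modulo 5.
Enumerate all 6 pairs:
a = 1: 1+0=1, 1+2=3
a = 2: 2+0=2, 2+2=4
a = 4: 4+0=4, 4+2=1
Distinct residues collected: {1, 2, 3, 4}
|A + B| = 4 (out of 5 total residues).

A + B = {1, 2, 3, 4}


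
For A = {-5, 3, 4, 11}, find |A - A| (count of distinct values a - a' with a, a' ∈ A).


A - A = {a - a' : a, a' ∈ A}; |A| = 4.
Bounds: 2|A|-1 ≤ |A - A| ≤ |A|² - |A| + 1, i.e. 7 ≤ |A - A| ≤ 13.
Note: 0 ∈ A - A always (from a - a). The set is symmetric: if d ∈ A - A then -d ∈ A - A.
Enumerate nonzero differences d = a - a' with a > a' (then include -d):
Positive differences: {1, 7, 8, 9, 16}
Full difference set: {0} ∪ (positive diffs) ∪ (negative diffs).
|A - A| = 1 + 2·5 = 11 (matches direct enumeration: 11).

|A - A| = 11


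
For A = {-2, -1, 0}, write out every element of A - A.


A - A = {a - a' : a, a' ∈ A}.
Compute a - a' for each ordered pair (a, a'):
a = -2: -2--2=0, -2--1=-1, -2-0=-2
a = -1: -1--2=1, -1--1=0, -1-0=-1
a = 0: 0--2=2, 0--1=1, 0-0=0
Collecting distinct values (and noting 0 appears from a-a):
A - A = {-2, -1, 0, 1, 2}
|A - A| = 5

A - A = {-2, -1, 0, 1, 2}


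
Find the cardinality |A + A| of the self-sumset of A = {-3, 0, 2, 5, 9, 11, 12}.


A + A = {a + a' : a, a' ∈ A}; |A| = 7.
General bounds: 2|A| - 1 ≤ |A + A| ≤ |A|(|A|+1)/2, i.e. 13 ≤ |A + A| ≤ 28.
Lower bound 2|A|-1 is attained iff A is an arithmetic progression.
Enumerate sums a + a' for a ≤ a' (symmetric, so this suffices):
a = -3: -3+-3=-6, -3+0=-3, -3+2=-1, -3+5=2, -3+9=6, -3+11=8, -3+12=9
a = 0: 0+0=0, 0+2=2, 0+5=5, 0+9=9, 0+11=11, 0+12=12
a = 2: 2+2=4, 2+5=7, 2+9=11, 2+11=13, 2+12=14
a = 5: 5+5=10, 5+9=14, 5+11=16, 5+12=17
a = 9: 9+9=18, 9+11=20, 9+12=21
a = 11: 11+11=22, 11+12=23
a = 12: 12+12=24
Distinct sums: {-6, -3, -1, 0, 2, 4, 5, 6, 7, 8, 9, 10, 11, 12, 13, 14, 16, 17, 18, 20, 21, 22, 23, 24}
|A + A| = 24

|A + A| = 24


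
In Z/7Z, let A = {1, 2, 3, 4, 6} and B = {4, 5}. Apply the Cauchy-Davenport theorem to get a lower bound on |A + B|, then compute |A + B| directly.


Cauchy-Davenport: |A + B| ≥ min(p, |A| + |B| - 1) for A, B nonempty in Z/pZ.
|A| = 5, |B| = 2, p = 7.
CD lower bound = min(7, 5 + 2 - 1) = min(7, 6) = 6.
Compute A + B mod 7 directly:
a = 1: 1+4=5, 1+5=6
a = 2: 2+4=6, 2+5=0
a = 3: 3+4=0, 3+5=1
a = 4: 4+4=1, 4+5=2
a = 6: 6+4=3, 6+5=4
A + B = {0, 1, 2, 3, 4, 5, 6}, so |A + B| = 7.
Verify: 7 ≥ 6? Yes ✓.

CD lower bound = 6, actual |A + B| = 7.


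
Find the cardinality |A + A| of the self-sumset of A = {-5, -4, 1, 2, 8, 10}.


A + A = {a + a' : a, a' ∈ A}; |A| = 6.
General bounds: 2|A| - 1 ≤ |A + A| ≤ |A|(|A|+1)/2, i.e. 11 ≤ |A + A| ≤ 21.
Lower bound 2|A|-1 is attained iff A is an arithmetic progression.
Enumerate sums a + a' for a ≤ a' (symmetric, so this suffices):
a = -5: -5+-5=-10, -5+-4=-9, -5+1=-4, -5+2=-3, -5+8=3, -5+10=5
a = -4: -4+-4=-8, -4+1=-3, -4+2=-2, -4+8=4, -4+10=6
a = 1: 1+1=2, 1+2=3, 1+8=9, 1+10=11
a = 2: 2+2=4, 2+8=10, 2+10=12
a = 8: 8+8=16, 8+10=18
a = 10: 10+10=20
Distinct sums: {-10, -9, -8, -4, -3, -2, 2, 3, 4, 5, 6, 9, 10, 11, 12, 16, 18, 20}
|A + A| = 18

|A + A| = 18


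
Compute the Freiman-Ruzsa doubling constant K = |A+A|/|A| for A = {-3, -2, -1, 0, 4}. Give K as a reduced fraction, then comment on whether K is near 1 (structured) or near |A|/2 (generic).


|A| = 5.
Compute A + A by enumerating all 25 pairs.
A + A = {-6, -5, -4, -3, -2, -1, 0, 1, 2, 3, 4, 8}, so |A + A| = 12.
K = |A + A| / |A| = 12/5 (already in lowest terms) ≈ 2.4000.
Reference: AP of size 5 gives K = 9/5 ≈ 1.8000; a fully generic set of size 5 gives K ≈ 3.0000.

|A| = 5, |A + A| = 12, K = 12/5.


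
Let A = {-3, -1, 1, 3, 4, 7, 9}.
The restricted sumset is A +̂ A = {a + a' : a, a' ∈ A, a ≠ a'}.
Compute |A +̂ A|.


Restricted sumset: A +̂ A = {a + a' : a ∈ A, a' ∈ A, a ≠ a'}.
Equivalently, take A + A and drop any sum 2a that is achievable ONLY as a + a for a ∈ A (i.e. sums representable only with equal summands).
Enumerate pairs (a, a') with a < a' (symmetric, so each unordered pair gives one sum; this covers all a ≠ a'):
  -3 + -1 = -4
  -3 + 1 = -2
  -3 + 3 = 0
  -3 + 4 = 1
  -3 + 7 = 4
  -3 + 9 = 6
  -1 + 1 = 0
  -1 + 3 = 2
  -1 + 4 = 3
  -1 + 7 = 6
  -1 + 9 = 8
  1 + 3 = 4
  1 + 4 = 5
  1 + 7 = 8
  1 + 9 = 10
  3 + 4 = 7
  3 + 7 = 10
  3 + 9 = 12
  4 + 7 = 11
  4 + 9 = 13
  7 + 9 = 16
Collected distinct sums: {-4, -2, 0, 1, 2, 3, 4, 5, 6, 7, 8, 10, 11, 12, 13, 16}
|A +̂ A| = 16
(Reference bound: |A +̂ A| ≥ 2|A| - 3 for |A| ≥ 2, with |A| = 7 giving ≥ 11.)

|A +̂ A| = 16


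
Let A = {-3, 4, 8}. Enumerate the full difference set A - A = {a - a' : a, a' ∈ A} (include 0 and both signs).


A - A = {a - a' : a, a' ∈ A}.
Compute a - a' for each ordered pair (a, a'):
a = -3: -3--3=0, -3-4=-7, -3-8=-11
a = 4: 4--3=7, 4-4=0, 4-8=-4
a = 8: 8--3=11, 8-4=4, 8-8=0
Collecting distinct values (and noting 0 appears from a-a):
A - A = {-11, -7, -4, 0, 4, 7, 11}
|A - A| = 7

A - A = {-11, -7, -4, 0, 4, 7, 11}


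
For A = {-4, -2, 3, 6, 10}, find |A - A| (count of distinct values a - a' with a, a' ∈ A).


A - A = {a - a' : a, a' ∈ A}; |A| = 5.
Bounds: 2|A|-1 ≤ |A - A| ≤ |A|² - |A| + 1, i.e. 9 ≤ |A - A| ≤ 21.
Note: 0 ∈ A - A always (from a - a). The set is symmetric: if d ∈ A - A then -d ∈ A - A.
Enumerate nonzero differences d = a - a' with a > a' (then include -d):
Positive differences: {2, 3, 4, 5, 7, 8, 10, 12, 14}
Full difference set: {0} ∪ (positive diffs) ∪ (negative diffs).
|A - A| = 1 + 2·9 = 19 (matches direct enumeration: 19).

|A - A| = 19


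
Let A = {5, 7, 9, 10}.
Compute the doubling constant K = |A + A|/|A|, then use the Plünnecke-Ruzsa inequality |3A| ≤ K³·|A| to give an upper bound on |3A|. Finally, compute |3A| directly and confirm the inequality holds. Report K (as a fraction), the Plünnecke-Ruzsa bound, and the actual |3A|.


|A| = 4.
Step 1: Compute A + A by enumerating all 16 pairs.
A + A = {10, 12, 14, 15, 16, 17, 18, 19, 20}, so |A + A| = 9.
Step 2: Doubling constant K = |A + A|/|A| = 9/4 = 9/4 ≈ 2.2500.
Step 3: Plünnecke-Ruzsa gives |3A| ≤ K³·|A| = (2.2500)³ · 4 ≈ 45.5625.
Step 4: Compute 3A = A + A + A directly by enumerating all triples (a,b,c) ∈ A³; |3A| = 14.
Step 5: Check 14 ≤ 45.5625? Yes ✓.

K = 9/4, Plünnecke-Ruzsa bound K³|A| ≈ 45.5625, |3A| = 14, inequality holds.


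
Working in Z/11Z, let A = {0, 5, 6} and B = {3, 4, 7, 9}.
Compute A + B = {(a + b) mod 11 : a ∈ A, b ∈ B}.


Work in Z/11Z: reduce every sum a + b modulo 11.
Enumerate all 12 pairs:
a = 0: 0+3=3, 0+4=4, 0+7=7, 0+9=9
a = 5: 5+3=8, 5+4=9, 5+7=1, 5+9=3
a = 6: 6+3=9, 6+4=10, 6+7=2, 6+9=4
Distinct residues collected: {1, 2, 3, 4, 7, 8, 9, 10}
|A + B| = 8 (out of 11 total residues).

A + B = {1, 2, 3, 4, 7, 8, 9, 10}


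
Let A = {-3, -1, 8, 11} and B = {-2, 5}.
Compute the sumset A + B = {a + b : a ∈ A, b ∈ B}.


A + B = {a + b : a ∈ A, b ∈ B}.
Enumerate all |A|·|B| = 4·2 = 8 pairs (a, b) and collect distinct sums.
a = -3: -3+-2=-5, -3+5=2
a = -1: -1+-2=-3, -1+5=4
a = 8: 8+-2=6, 8+5=13
a = 11: 11+-2=9, 11+5=16
Collecting distinct sums: A + B = {-5, -3, 2, 4, 6, 9, 13, 16}
|A + B| = 8

A + B = {-5, -3, 2, 4, 6, 9, 13, 16}


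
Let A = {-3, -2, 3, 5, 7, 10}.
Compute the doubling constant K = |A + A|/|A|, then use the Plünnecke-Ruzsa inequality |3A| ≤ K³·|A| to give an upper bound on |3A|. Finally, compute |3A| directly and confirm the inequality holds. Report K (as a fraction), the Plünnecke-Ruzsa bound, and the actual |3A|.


|A| = 6.
Step 1: Compute A + A by enumerating all 36 pairs.
A + A = {-6, -5, -4, 0, 1, 2, 3, 4, 5, 6, 7, 8, 10, 12, 13, 14, 15, 17, 20}, so |A + A| = 19.
Step 2: Doubling constant K = |A + A|/|A| = 19/6 = 19/6 ≈ 3.1667.
Step 3: Plünnecke-Ruzsa gives |3A| ≤ K³·|A| = (3.1667)³ · 6 ≈ 190.5278.
Step 4: Compute 3A = A + A + A directly by enumerating all triples (a,b,c) ∈ A³; |3A| = 35.
Step 5: Check 35 ≤ 190.5278? Yes ✓.

K = 19/6, Plünnecke-Ruzsa bound K³|A| ≈ 190.5278, |3A| = 35, inequality holds.


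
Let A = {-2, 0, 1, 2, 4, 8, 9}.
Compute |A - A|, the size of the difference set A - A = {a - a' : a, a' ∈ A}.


A - A = {a - a' : a, a' ∈ A}; |A| = 7.
Bounds: 2|A|-1 ≤ |A - A| ≤ |A|² - |A| + 1, i.e. 13 ≤ |A - A| ≤ 43.
Note: 0 ∈ A - A always (from a - a). The set is symmetric: if d ∈ A - A then -d ∈ A - A.
Enumerate nonzero differences d = a - a' with a > a' (then include -d):
Positive differences: {1, 2, 3, 4, 5, 6, 7, 8, 9, 10, 11}
Full difference set: {0} ∪ (positive diffs) ∪ (negative diffs).
|A - A| = 1 + 2·11 = 23 (matches direct enumeration: 23).

|A - A| = 23


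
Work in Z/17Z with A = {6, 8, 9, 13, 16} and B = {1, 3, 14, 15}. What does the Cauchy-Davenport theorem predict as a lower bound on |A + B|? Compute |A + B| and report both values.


Cauchy-Davenport: |A + B| ≥ min(p, |A| + |B| - 1) for A, B nonempty in Z/pZ.
|A| = 5, |B| = 4, p = 17.
CD lower bound = min(17, 5 + 4 - 1) = min(17, 8) = 8.
Compute A + B mod 17 directly:
a = 6: 6+1=7, 6+3=9, 6+14=3, 6+15=4
a = 8: 8+1=9, 8+3=11, 8+14=5, 8+15=6
a = 9: 9+1=10, 9+3=12, 9+14=6, 9+15=7
a = 13: 13+1=14, 13+3=16, 13+14=10, 13+15=11
a = 16: 16+1=0, 16+3=2, 16+14=13, 16+15=14
A + B = {0, 2, 3, 4, 5, 6, 7, 9, 10, 11, 12, 13, 14, 16}, so |A + B| = 14.
Verify: 14 ≥ 8? Yes ✓.

CD lower bound = 8, actual |A + B| = 14.


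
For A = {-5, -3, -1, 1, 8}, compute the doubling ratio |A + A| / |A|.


|A| = 5.
Compute A + A by enumerating all 25 pairs.
A + A = {-10, -8, -6, -4, -2, 0, 2, 3, 5, 7, 9, 16}, so |A + A| = 12.
K = |A + A| / |A| = 12/5 (already in lowest terms) ≈ 2.4000.
Reference: AP of size 5 gives K = 9/5 ≈ 1.8000; a fully generic set of size 5 gives K ≈ 3.0000.

|A| = 5, |A + A| = 12, K = 12/5.


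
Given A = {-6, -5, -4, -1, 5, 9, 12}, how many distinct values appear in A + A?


A + A = {a + a' : a, a' ∈ A}; |A| = 7.
General bounds: 2|A| - 1 ≤ |A + A| ≤ |A|(|A|+1)/2, i.e. 13 ≤ |A + A| ≤ 28.
Lower bound 2|A|-1 is attained iff A is an arithmetic progression.
Enumerate sums a + a' for a ≤ a' (symmetric, so this suffices):
a = -6: -6+-6=-12, -6+-5=-11, -6+-4=-10, -6+-1=-7, -6+5=-1, -6+9=3, -6+12=6
a = -5: -5+-5=-10, -5+-4=-9, -5+-1=-6, -5+5=0, -5+9=4, -5+12=7
a = -4: -4+-4=-8, -4+-1=-5, -4+5=1, -4+9=5, -4+12=8
a = -1: -1+-1=-2, -1+5=4, -1+9=8, -1+12=11
a = 5: 5+5=10, 5+9=14, 5+12=17
a = 9: 9+9=18, 9+12=21
a = 12: 12+12=24
Distinct sums: {-12, -11, -10, -9, -8, -7, -6, -5, -2, -1, 0, 1, 3, 4, 5, 6, 7, 8, 10, 11, 14, 17, 18, 21, 24}
|A + A| = 25

|A + A| = 25


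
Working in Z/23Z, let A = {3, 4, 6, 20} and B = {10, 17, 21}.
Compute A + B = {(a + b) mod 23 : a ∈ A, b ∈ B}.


Work in Z/23Z: reduce every sum a + b modulo 23.
Enumerate all 12 pairs:
a = 3: 3+10=13, 3+17=20, 3+21=1
a = 4: 4+10=14, 4+17=21, 4+21=2
a = 6: 6+10=16, 6+17=0, 6+21=4
a = 20: 20+10=7, 20+17=14, 20+21=18
Distinct residues collected: {0, 1, 2, 4, 7, 13, 14, 16, 18, 20, 21}
|A + B| = 11 (out of 23 total residues).

A + B = {0, 1, 2, 4, 7, 13, 14, 16, 18, 20, 21}


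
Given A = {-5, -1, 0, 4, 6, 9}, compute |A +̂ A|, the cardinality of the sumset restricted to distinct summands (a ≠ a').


Restricted sumset: A +̂ A = {a + a' : a ∈ A, a' ∈ A, a ≠ a'}.
Equivalently, take A + A and drop any sum 2a that is achievable ONLY as a + a for a ∈ A (i.e. sums representable only with equal summands).
Enumerate pairs (a, a') with a < a' (symmetric, so each unordered pair gives one sum; this covers all a ≠ a'):
  -5 + -1 = -6
  -5 + 0 = -5
  -5 + 4 = -1
  -5 + 6 = 1
  -5 + 9 = 4
  -1 + 0 = -1
  -1 + 4 = 3
  -1 + 6 = 5
  -1 + 9 = 8
  0 + 4 = 4
  0 + 6 = 6
  0 + 9 = 9
  4 + 6 = 10
  4 + 9 = 13
  6 + 9 = 15
Collected distinct sums: {-6, -5, -1, 1, 3, 4, 5, 6, 8, 9, 10, 13, 15}
|A +̂ A| = 13
(Reference bound: |A +̂ A| ≥ 2|A| - 3 for |A| ≥ 2, with |A| = 6 giving ≥ 9.)

|A +̂ A| = 13


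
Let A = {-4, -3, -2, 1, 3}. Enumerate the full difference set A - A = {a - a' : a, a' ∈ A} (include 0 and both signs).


A - A = {a - a' : a, a' ∈ A}.
Compute a - a' for each ordered pair (a, a'):
a = -4: -4--4=0, -4--3=-1, -4--2=-2, -4-1=-5, -4-3=-7
a = -3: -3--4=1, -3--3=0, -3--2=-1, -3-1=-4, -3-3=-6
a = -2: -2--4=2, -2--3=1, -2--2=0, -2-1=-3, -2-3=-5
a = 1: 1--4=5, 1--3=4, 1--2=3, 1-1=0, 1-3=-2
a = 3: 3--4=7, 3--3=6, 3--2=5, 3-1=2, 3-3=0
Collecting distinct values (and noting 0 appears from a-a):
A - A = {-7, -6, -5, -4, -3, -2, -1, 0, 1, 2, 3, 4, 5, 6, 7}
|A - A| = 15

A - A = {-7, -6, -5, -4, -3, -2, -1, 0, 1, 2, 3, 4, 5, 6, 7}


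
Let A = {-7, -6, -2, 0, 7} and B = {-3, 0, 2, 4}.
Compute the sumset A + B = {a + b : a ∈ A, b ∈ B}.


A + B = {a + b : a ∈ A, b ∈ B}.
Enumerate all |A|·|B| = 5·4 = 20 pairs (a, b) and collect distinct sums.
a = -7: -7+-3=-10, -7+0=-7, -7+2=-5, -7+4=-3
a = -6: -6+-3=-9, -6+0=-6, -6+2=-4, -6+4=-2
a = -2: -2+-3=-5, -2+0=-2, -2+2=0, -2+4=2
a = 0: 0+-3=-3, 0+0=0, 0+2=2, 0+4=4
a = 7: 7+-3=4, 7+0=7, 7+2=9, 7+4=11
Collecting distinct sums: A + B = {-10, -9, -7, -6, -5, -4, -3, -2, 0, 2, 4, 7, 9, 11}
|A + B| = 14

A + B = {-10, -9, -7, -6, -5, -4, -3, -2, 0, 2, 4, 7, 9, 11}


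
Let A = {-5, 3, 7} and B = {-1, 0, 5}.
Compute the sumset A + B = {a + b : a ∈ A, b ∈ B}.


A + B = {a + b : a ∈ A, b ∈ B}.
Enumerate all |A|·|B| = 3·3 = 9 pairs (a, b) and collect distinct sums.
a = -5: -5+-1=-6, -5+0=-5, -5+5=0
a = 3: 3+-1=2, 3+0=3, 3+5=8
a = 7: 7+-1=6, 7+0=7, 7+5=12
Collecting distinct sums: A + B = {-6, -5, 0, 2, 3, 6, 7, 8, 12}
|A + B| = 9

A + B = {-6, -5, 0, 2, 3, 6, 7, 8, 12}


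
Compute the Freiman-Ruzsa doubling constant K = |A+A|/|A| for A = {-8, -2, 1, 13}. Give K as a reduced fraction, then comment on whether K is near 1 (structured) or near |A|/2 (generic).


|A| = 4.
Compute A + A by enumerating all 16 pairs.
A + A = {-16, -10, -7, -4, -1, 2, 5, 11, 14, 26}, so |A + A| = 10.
K = |A + A| / |A| = 10/4 = 5/2 ≈ 2.5000.
Reference: AP of size 4 gives K = 7/4 ≈ 1.7500; a fully generic set of size 4 gives K ≈ 2.5000.

|A| = 4, |A + A| = 10, K = 10/4 = 5/2.


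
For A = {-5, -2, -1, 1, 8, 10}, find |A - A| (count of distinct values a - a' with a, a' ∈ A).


A - A = {a - a' : a, a' ∈ A}; |A| = 6.
Bounds: 2|A|-1 ≤ |A - A| ≤ |A|² - |A| + 1, i.e. 11 ≤ |A - A| ≤ 31.
Note: 0 ∈ A - A always (from a - a). The set is symmetric: if d ∈ A - A then -d ∈ A - A.
Enumerate nonzero differences d = a - a' with a > a' (then include -d):
Positive differences: {1, 2, 3, 4, 6, 7, 9, 10, 11, 12, 13, 15}
Full difference set: {0} ∪ (positive diffs) ∪ (negative diffs).
|A - A| = 1 + 2·12 = 25 (matches direct enumeration: 25).

|A - A| = 25


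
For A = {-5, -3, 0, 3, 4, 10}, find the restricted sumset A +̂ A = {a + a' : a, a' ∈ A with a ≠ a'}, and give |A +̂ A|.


Restricted sumset: A +̂ A = {a + a' : a ∈ A, a' ∈ A, a ≠ a'}.
Equivalently, take A + A and drop any sum 2a that is achievable ONLY as a + a for a ∈ A (i.e. sums representable only with equal summands).
Enumerate pairs (a, a') with a < a' (symmetric, so each unordered pair gives one sum; this covers all a ≠ a'):
  -5 + -3 = -8
  -5 + 0 = -5
  -5 + 3 = -2
  -5 + 4 = -1
  -5 + 10 = 5
  -3 + 0 = -3
  -3 + 3 = 0
  -3 + 4 = 1
  -3 + 10 = 7
  0 + 3 = 3
  0 + 4 = 4
  0 + 10 = 10
  3 + 4 = 7
  3 + 10 = 13
  4 + 10 = 14
Collected distinct sums: {-8, -5, -3, -2, -1, 0, 1, 3, 4, 5, 7, 10, 13, 14}
|A +̂ A| = 14
(Reference bound: |A +̂ A| ≥ 2|A| - 3 for |A| ≥ 2, with |A| = 6 giving ≥ 9.)

|A +̂ A| = 14


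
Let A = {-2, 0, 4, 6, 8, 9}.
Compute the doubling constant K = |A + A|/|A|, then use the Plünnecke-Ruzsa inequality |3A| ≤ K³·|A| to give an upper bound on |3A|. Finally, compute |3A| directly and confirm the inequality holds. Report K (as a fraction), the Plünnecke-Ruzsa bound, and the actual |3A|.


|A| = 6.
Step 1: Compute A + A by enumerating all 36 pairs.
A + A = {-4, -2, 0, 2, 4, 6, 7, 8, 9, 10, 12, 13, 14, 15, 16, 17, 18}, so |A + A| = 17.
Step 2: Doubling constant K = |A + A|/|A| = 17/6 = 17/6 ≈ 2.8333.
Step 3: Plünnecke-Ruzsa gives |3A| ≤ K³·|A| = (2.8333)³ · 6 ≈ 136.4722.
Step 4: Compute 3A = A + A + A directly by enumerating all triples (a,b,c) ∈ A³; |3A| = 29.
Step 5: Check 29 ≤ 136.4722? Yes ✓.

K = 17/6, Plünnecke-Ruzsa bound K³|A| ≈ 136.4722, |3A| = 29, inequality holds.


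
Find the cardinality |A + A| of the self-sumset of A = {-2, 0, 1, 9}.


A + A = {a + a' : a, a' ∈ A}; |A| = 4.
General bounds: 2|A| - 1 ≤ |A + A| ≤ |A|(|A|+1)/2, i.e. 7 ≤ |A + A| ≤ 10.
Lower bound 2|A|-1 is attained iff A is an arithmetic progression.
Enumerate sums a + a' for a ≤ a' (symmetric, so this suffices):
a = -2: -2+-2=-4, -2+0=-2, -2+1=-1, -2+9=7
a = 0: 0+0=0, 0+1=1, 0+9=9
a = 1: 1+1=2, 1+9=10
a = 9: 9+9=18
Distinct sums: {-4, -2, -1, 0, 1, 2, 7, 9, 10, 18}
|A + A| = 10

|A + A| = 10


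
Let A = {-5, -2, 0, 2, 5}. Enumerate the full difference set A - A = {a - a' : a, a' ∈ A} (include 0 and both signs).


A - A = {a - a' : a, a' ∈ A}.
Compute a - a' for each ordered pair (a, a'):
a = -5: -5--5=0, -5--2=-3, -5-0=-5, -5-2=-7, -5-5=-10
a = -2: -2--5=3, -2--2=0, -2-0=-2, -2-2=-4, -2-5=-7
a = 0: 0--5=5, 0--2=2, 0-0=0, 0-2=-2, 0-5=-5
a = 2: 2--5=7, 2--2=4, 2-0=2, 2-2=0, 2-5=-3
a = 5: 5--5=10, 5--2=7, 5-0=5, 5-2=3, 5-5=0
Collecting distinct values (and noting 0 appears from a-a):
A - A = {-10, -7, -5, -4, -3, -2, 0, 2, 3, 4, 5, 7, 10}
|A - A| = 13

A - A = {-10, -7, -5, -4, -3, -2, 0, 2, 3, 4, 5, 7, 10}


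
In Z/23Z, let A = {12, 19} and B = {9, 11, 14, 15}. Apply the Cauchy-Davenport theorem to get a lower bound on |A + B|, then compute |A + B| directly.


Cauchy-Davenport: |A + B| ≥ min(p, |A| + |B| - 1) for A, B nonempty in Z/pZ.
|A| = 2, |B| = 4, p = 23.
CD lower bound = min(23, 2 + 4 - 1) = min(23, 5) = 5.
Compute A + B mod 23 directly:
a = 12: 12+9=21, 12+11=0, 12+14=3, 12+15=4
a = 19: 19+9=5, 19+11=7, 19+14=10, 19+15=11
A + B = {0, 3, 4, 5, 7, 10, 11, 21}, so |A + B| = 8.
Verify: 8 ≥ 5? Yes ✓.

CD lower bound = 5, actual |A + B| = 8.


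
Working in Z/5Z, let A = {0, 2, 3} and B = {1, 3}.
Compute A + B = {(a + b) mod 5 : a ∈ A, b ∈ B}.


Work in Z/5Z: reduce every sum a + b modulo 5.
Enumerate all 6 pairs:
a = 0: 0+1=1, 0+3=3
a = 2: 2+1=3, 2+3=0
a = 3: 3+1=4, 3+3=1
Distinct residues collected: {0, 1, 3, 4}
|A + B| = 4 (out of 5 total residues).

A + B = {0, 1, 3, 4}


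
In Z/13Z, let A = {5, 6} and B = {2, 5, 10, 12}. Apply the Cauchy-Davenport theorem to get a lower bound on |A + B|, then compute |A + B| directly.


Cauchy-Davenport: |A + B| ≥ min(p, |A| + |B| - 1) for A, B nonempty in Z/pZ.
|A| = 2, |B| = 4, p = 13.
CD lower bound = min(13, 2 + 4 - 1) = min(13, 5) = 5.
Compute A + B mod 13 directly:
a = 5: 5+2=7, 5+5=10, 5+10=2, 5+12=4
a = 6: 6+2=8, 6+5=11, 6+10=3, 6+12=5
A + B = {2, 3, 4, 5, 7, 8, 10, 11}, so |A + B| = 8.
Verify: 8 ≥ 5? Yes ✓.

CD lower bound = 5, actual |A + B| = 8.


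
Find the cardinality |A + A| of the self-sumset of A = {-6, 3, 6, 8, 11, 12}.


A + A = {a + a' : a, a' ∈ A}; |A| = 6.
General bounds: 2|A| - 1 ≤ |A + A| ≤ |A|(|A|+1)/2, i.e. 11 ≤ |A + A| ≤ 21.
Lower bound 2|A|-1 is attained iff A is an arithmetic progression.
Enumerate sums a + a' for a ≤ a' (symmetric, so this suffices):
a = -6: -6+-6=-12, -6+3=-3, -6+6=0, -6+8=2, -6+11=5, -6+12=6
a = 3: 3+3=6, 3+6=9, 3+8=11, 3+11=14, 3+12=15
a = 6: 6+6=12, 6+8=14, 6+11=17, 6+12=18
a = 8: 8+8=16, 8+11=19, 8+12=20
a = 11: 11+11=22, 11+12=23
a = 12: 12+12=24
Distinct sums: {-12, -3, 0, 2, 5, 6, 9, 11, 12, 14, 15, 16, 17, 18, 19, 20, 22, 23, 24}
|A + A| = 19

|A + A| = 19


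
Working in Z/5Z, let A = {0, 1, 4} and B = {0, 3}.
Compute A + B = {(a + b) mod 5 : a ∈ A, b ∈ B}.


Work in Z/5Z: reduce every sum a + b modulo 5.
Enumerate all 6 pairs:
a = 0: 0+0=0, 0+3=3
a = 1: 1+0=1, 1+3=4
a = 4: 4+0=4, 4+3=2
Distinct residues collected: {0, 1, 2, 3, 4}
|A + B| = 5 (out of 5 total residues).

A + B = {0, 1, 2, 3, 4}


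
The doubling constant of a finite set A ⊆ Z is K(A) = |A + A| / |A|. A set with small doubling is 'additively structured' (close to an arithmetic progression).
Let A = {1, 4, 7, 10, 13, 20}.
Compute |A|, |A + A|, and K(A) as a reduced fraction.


|A| = 6.
Compute A + A by enumerating all 36 pairs.
A + A = {2, 5, 8, 11, 14, 17, 20, 21, 23, 24, 26, 27, 30, 33, 40}, so |A + A| = 15.
K = |A + A| / |A| = 15/6 = 5/2 ≈ 2.5000.
Reference: AP of size 6 gives K = 11/6 ≈ 1.8333; a fully generic set of size 6 gives K ≈ 3.5000.

|A| = 6, |A + A| = 15, K = 15/6 = 5/2.


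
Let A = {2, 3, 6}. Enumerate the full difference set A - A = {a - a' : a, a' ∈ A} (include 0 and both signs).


A - A = {a - a' : a, a' ∈ A}.
Compute a - a' for each ordered pair (a, a'):
a = 2: 2-2=0, 2-3=-1, 2-6=-4
a = 3: 3-2=1, 3-3=0, 3-6=-3
a = 6: 6-2=4, 6-3=3, 6-6=0
Collecting distinct values (and noting 0 appears from a-a):
A - A = {-4, -3, -1, 0, 1, 3, 4}
|A - A| = 7

A - A = {-4, -3, -1, 0, 1, 3, 4}


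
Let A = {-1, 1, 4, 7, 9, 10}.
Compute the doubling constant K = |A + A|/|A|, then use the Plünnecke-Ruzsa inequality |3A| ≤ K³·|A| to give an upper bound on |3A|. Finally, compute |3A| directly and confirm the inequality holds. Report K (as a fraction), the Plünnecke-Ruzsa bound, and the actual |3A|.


|A| = 6.
Step 1: Compute A + A by enumerating all 36 pairs.
A + A = {-2, 0, 2, 3, 5, 6, 8, 9, 10, 11, 13, 14, 16, 17, 18, 19, 20}, so |A + A| = 17.
Step 2: Doubling constant K = |A + A|/|A| = 17/6 = 17/6 ≈ 2.8333.
Step 3: Plünnecke-Ruzsa gives |3A| ≤ K³·|A| = (2.8333)³ · 6 ≈ 136.4722.
Step 4: Compute 3A = A + A + A directly by enumerating all triples (a,b,c) ∈ A³; |3A| = 32.
Step 5: Check 32 ≤ 136.4722? Yes ✓.

K = 17/6, Plünnecke-Ruzsa bound K³|A| ≈ 136.4722, |3A| = 32, inequality holds.


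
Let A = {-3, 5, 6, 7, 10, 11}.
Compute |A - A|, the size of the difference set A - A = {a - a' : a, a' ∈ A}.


A - A = {a - a' : a, a' ∈ A}; |A| = 6.
Bounds: 2|A|-1 ≤ |A - A| ≤ |A|² - |A| + 1, i.e. 11 ≤ |A - A| ≤ 31.
Note: 0 ∈ A - A always (from a - a). The set is symmetric: if d ∈ A - A then -d ∈ A - A.
Enumerate nonzero differences d = a - a' with a > a' (then include -d):
Positive differences: {1, 2, 3, 4, 5, 6, 8, 9, 10, 13, 14}
Full difference set: {0} ∪ (positive diffs) ∪ (negative diffs).
|A - A| = 1 + 2·11 = 23 (matches direct enumeration: 23).

|A - A| = 23


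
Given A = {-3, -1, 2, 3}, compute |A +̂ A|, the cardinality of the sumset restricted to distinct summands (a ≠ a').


Restricted sumset: A +̂ A = {a + a' : a ∈ A, a' ∈ A, a ≠ a'}.
Equivalently, take A + A and drop any sum 2a that is achievable ONLY as a + a for a ∈ A (i.e. sums representable only with equal summands).
Enumerate pairs (a, a') with a < a' (symmetric, so each unordered pair gives one sum; this covers all a ≠ a'):
  -3 + -1 = -4
  -3 + 2 = -1
  -3 + 3 = 0
  -1 + 2 = 1
  -1 + 3 = 2
  2 + 3 = 5
Collected distinct sums: {-4, -1, 0, 1, 2, 5}
|A +̂ A| = 6
(Reference bound: |A +̂ A| ≥ 2|A| - 3 for |A| ≥ 2, with |A| = 4 giving ≥ 5.)

|A +̂ A| = 6


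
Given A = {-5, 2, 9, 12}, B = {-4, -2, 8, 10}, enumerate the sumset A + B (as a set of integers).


A + B = {a + b : a ∈ A, b ∈ B}.
Enumerate all |A|·|B| = 4·4 = 16 pairs (a, b) and collect distinct sums.
a = -5: -5+-4=-9, -5+-2=-7, -5+8=3, -5+10=5
a = 2: 2+-4=-2, 2+-2=0, 2+8=10, 2+10=12
a = 9: 9+-4=5, 9+-2=7, 9+8=17, 9+10=19
a = 12: 12+-4=8, 12+-2=10, 12+8=20, 12+10=22
Collecting distinct sums: A + B = {-9, -7, -2, 0, 3, 5, 7, 8, 10, 12, 17, 19, 20, 22}
|A + B| = 14

A + B = {-9, -7, -2, 0, 3, 5, 7, 8, 10, 12, 17, 19, 20, 22}


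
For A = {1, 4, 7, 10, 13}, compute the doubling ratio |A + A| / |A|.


|A| = 5.
Compute A + A by enumerating all 25 pairs.
A + A = {2, 5, 8, 11, 14, 17, 20, 23, 26}, so |A + A| = 9.
K = |A + A| / |A| = 9/5 (already in lowest terms) ≈ 1.8000.
Reference: AP of size 5 gives K = 9/5 ≈ 1.8000; a fully generic set of size 5 gives K ≈ 3.0000.

|A| = 5, |A + A| = 9, K = 9/5.


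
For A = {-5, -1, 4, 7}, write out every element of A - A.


A - A = {a - a' : a, a' ∈ A}.
Compute a - a' for each ordered pair (a, a'):
a = -5: -5--5=0, -5--1=-4, -5-4=-9, -5-7=-12
a = -1: -1--5=4, -1--1=0, -1-4=-5, -1-7=-8
a = 4: 4--5=9, 4--1=5, 4-4=0, 4-7=-3
a = 7: 7--5=12, 7--1=8, 7-4=3, 7-7=0
Collecting distinct values (and noting 0 appears from a-a):
A - A = {-12, -9, -8, -5, -4, -3, 0, 3, 4, 5, 8, 9, 12}
|A - A| = 13

A - A = {-12, -9, -8, -5, -4, -3, 0, 3, 4, 5, 8, 9, 12}


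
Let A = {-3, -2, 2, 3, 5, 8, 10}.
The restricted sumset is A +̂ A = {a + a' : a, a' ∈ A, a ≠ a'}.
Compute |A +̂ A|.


Restricted sumset: A +̂ A = {a + a' : a ∈ A, a' ∈ A, a ≠ a'}.
Equivalently, take A + A and drop any sum 2a that is achievable ONLY as a + a for a ∈ A (i.e. sums representable only with equal summands).
Enumerate pairs (a, a') with a < a' (symmetric, so each unordered pair gives one sum; this covers all a ≠ a'):
  -3 + -2 = -5
  -3 + 2 = -1
  -3 + 3 = 0
  -3 + 5 = 2
  -3 + 8 = 5
  -3 + 10 = 7
  -2 + 2 = 0
  -2 + 3 = 1
  -2 + 5 = 3
  -2 + 8 = 6
  -2 + 10 = 8
  2 + 3 = 5
  2 + 5 = 7
  2 + 8 = 10
  2 + 10 = 12
  3 + 5 = 8
  3 + 8 = 11
  3 + 10 = 13
  5 + 8 = 13
  5 + 10 = 15
  8 + 10 = 18
Collected distinct sums: {-5, -1, 0, 1, 2, 3, 5, 6, 7, 8, 10, 11, 12, 13, 15, 18}
|A +̂ A| = 16
(Reference bound: |A +̂ A| ≥ 2|A| - 3 for |A| ≥ 2, with |A| = 7 giving ≥ 11.)

|A +̂ A| = 16


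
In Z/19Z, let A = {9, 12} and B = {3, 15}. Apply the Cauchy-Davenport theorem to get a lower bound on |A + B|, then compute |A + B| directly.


Cauchy-Davenport: |A + B| ≥ min(p, |A| + |B| - 1) for A, B nonempty in Z/pZ.
|A| = 2, |B| = 2, p = 19.
CD lower bound = min(19, 2 + 2 - 1) = min(19, 3) = 3.
Compute A + B mod 19 directly:
a = 9: 9+3=12, 9+15=5
a = 12: 12+3=15, 12+15=8
A + B = {5, 8, 12, 15}, so |A + B| = 4.
Verify: 4 ≥ 3? Yes ✓.

CD lower bound = 3, actual |A + B| = 4.


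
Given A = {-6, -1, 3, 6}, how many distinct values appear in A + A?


A + A = {a + a' : a, a' ∈ A}; |A| = 4.
General bounds: 2|A| - 1 ≤ |A + A| ≤ |A|(|A|+1)/2, i.e. 7 ≤ |A + A| ≤ 10.
Lower bound 2|A|-1 is attained iff A is an arithmetic progression.
Enumerate sums a + a' for a ≤ a' (symmetric, so this suffices):
a = -6: -6+-6=-12, -6+-1=-7, -6+3=-3, -6+6=0
a = -1: -1+-1=-2, -1+3=2, -1+6=5
a = 3: 3+3=6, 3+6=9
a = 6: 6+6=12
Distinct sums: {-12, -7, -3, -2, 0, 2, 5, 6, 9, 12}
|A + A| = 10

|A + A| = 10


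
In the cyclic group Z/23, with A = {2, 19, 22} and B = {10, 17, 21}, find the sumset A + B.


Work in Z/23Z: reduce every sum a + b modulo 23.
Enumerate all 9 pairs:
a = 2: 2+10=12, 2+17=19, 2+21=0
a = 19: 19+10=6, 19+17=13, 19+21=17
a = 22: 22+10=9, 22+17=16, 22+21=20
Distinct residues collected: {0, 6, 9, 12, 13, 16, 17, 19, 20}
|A + B| = 9 (out of 23 total residues).

A + B = {0, 6, 9, 12, 13, 16, 17, 19, 20}


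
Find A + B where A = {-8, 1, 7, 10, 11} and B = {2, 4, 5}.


A + B = {a + b : a ∈ A, b ∈ B}.
Enumerate all |A|·|B| = 5·3 = 15 pairs (a, b) and collect distinct sums.
a = -8: -8+2=-6, -8+4=-4, -8+5=-3
a = 1: 1+2=3, 1+4=5, 1+5=6
a = 7: 7+2=9, 7+4=11, 7+5=12
a = 10: 10+2=12, 10+4=14, 10+5=15
a = 11: 11+2=13, 11+4=15, 11+5=16
Collecting distinct sums: A + B = {-6, -4, -3, 3, 5, 6, 9, 11, 12, 13, 14, 15, 16}
|A + B| = 13

A + B = {-6, -4, -3, 3, 5, 6, 9, 11, 12, 13, 14, 15, 16}


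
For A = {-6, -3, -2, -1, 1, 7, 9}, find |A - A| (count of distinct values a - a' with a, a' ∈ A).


A - A = {a - a' : a, a' ∈ A}; |A| = 7.
Bounds: 2|A|-1 ≤ |A - A| ≤ |A|² - |A| + 1, i.e. 13 ≤ |A - A| ≤ 43.
Note: 0 ∈ A - A always (from a - a). The set is symmetric: if d ∈ A - A then -d ∈ A - A.
Enumerate nonzero differences d = a - a' with a > a' (then include -d):
Positive differences: {1, 2, 3, 4, 5, 6, 7, 8, 9, 10, 11, 12, 13, 15}
Full difference set: {0} ∪ (positive diffs) ∪ (negative diffs).
|A - A| = 1 + 2·14 = 29 (matches direct enumeration: 29).

|A - A| = 29
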